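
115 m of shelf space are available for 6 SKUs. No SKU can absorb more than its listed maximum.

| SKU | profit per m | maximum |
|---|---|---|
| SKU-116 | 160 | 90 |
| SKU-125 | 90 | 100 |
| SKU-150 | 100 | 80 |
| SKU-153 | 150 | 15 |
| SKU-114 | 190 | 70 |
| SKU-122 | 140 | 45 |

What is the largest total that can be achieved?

20500

Highest profit per m first: SKU-114 190 > SKU-116 160 > SKU-153 150 > SKU-122 140 > SKU-150 100 > SKU-125 90.
SKU-114 takes 70 to reach its cap of 70 → 45 left.
SKU-116: +45 (room for 90) → 45. Pool exhausted.
Total = 160×45 + 190×70 = 20500.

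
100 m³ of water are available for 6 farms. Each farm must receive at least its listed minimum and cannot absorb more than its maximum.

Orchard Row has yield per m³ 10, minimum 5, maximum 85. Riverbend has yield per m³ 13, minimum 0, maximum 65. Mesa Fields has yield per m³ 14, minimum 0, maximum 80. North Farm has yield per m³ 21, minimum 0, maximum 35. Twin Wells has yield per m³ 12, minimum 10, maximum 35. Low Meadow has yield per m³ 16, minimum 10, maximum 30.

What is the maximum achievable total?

Meeting every minimum uses 5+0+0+0+10+10 = 25 m³, leaving 75.
Rank by yield per m³: North Farm 21 > Low Meadow 16 > Mesa Fields 14 > Riverbend 13 > Twin Wells 12 > Orchard Row 10.
North Farm takes 35 more to reach its cap of 35 — 40 left.
Low Meadow takes 20 more to reach its cap of 30 — 20 left.
Mesa Fields has room for 80 more but only 20 remain, so it gets 20.
Total = 10×5 + 14×20 + 21×35 + 12×10 + 16×30 = 1665.

1665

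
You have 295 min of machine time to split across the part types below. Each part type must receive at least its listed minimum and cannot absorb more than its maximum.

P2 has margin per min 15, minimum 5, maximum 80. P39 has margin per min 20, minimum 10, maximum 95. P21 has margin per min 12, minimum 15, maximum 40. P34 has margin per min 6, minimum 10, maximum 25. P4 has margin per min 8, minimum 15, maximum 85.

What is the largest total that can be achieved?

Meeting every minimum uses 5+10+15+10+15 = 55 min, leaving 240.
Rank by margin per min: P39 20 > P2 15 > P21 12 > P4 8 > P34 6.
P39: +85 to 95 (cap) — 155 left.
P2 takes 75 more to reach its cap of 80 — 80 left.
Give P21 25 more to hit its cap of 40 — 55 left.
P4: +55 (room for 70) → 70. Pool exhausted.
Total = 15×80 + 20×95 + 12×40 + 6×10 + 8×70 = 4200.

4200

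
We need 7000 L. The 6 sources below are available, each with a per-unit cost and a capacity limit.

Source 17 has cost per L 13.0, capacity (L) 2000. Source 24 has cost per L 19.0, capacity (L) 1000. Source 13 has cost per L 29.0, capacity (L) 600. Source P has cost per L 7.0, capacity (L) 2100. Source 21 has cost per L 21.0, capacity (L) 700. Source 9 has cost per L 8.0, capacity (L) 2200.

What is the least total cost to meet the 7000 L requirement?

71600

Fill from the cheapest source first.
Take 2100 from Source P at 7.0 → need 4900 more.
Source 9 at 8.0: take all 2200 L → 2700 still needed.
Source 17 at 13.0: take all 2000 L → 700 still needed.
Source 24 (19.0): take the remaining 700 → done.
Source 21, Source 13: unused.
Cost = 2100×7.0 + 2200×8.0 + 2000×13.0 + 700×19.0 = 71600.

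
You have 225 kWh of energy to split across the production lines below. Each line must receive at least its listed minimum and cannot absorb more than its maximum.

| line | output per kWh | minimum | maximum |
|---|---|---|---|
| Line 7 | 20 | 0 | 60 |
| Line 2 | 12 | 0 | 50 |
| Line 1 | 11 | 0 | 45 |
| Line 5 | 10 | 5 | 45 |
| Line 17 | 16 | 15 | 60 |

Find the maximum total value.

Meeting every minimum uses 0+0+0+5+15 = 20 kWh, leaving 205.
Rank by output per kWh: Line 7 20 > Line 17 16 > Line 2 12 > Line 1 11 > Line 5 10.
Give Line 7 60 more to hit its cap of 60 ; 145 left.
Line 17 takes 45 more to reach its cap of 60 ; 100 left.
Line 2 takes 50 more to reach its cap of 50 ; 50 left.
Give Line 1 45 more to hit its cap of 45 ; 5 left.
Line 5: +5 (room for 40) → 10. Pool exhausted.
Total = 20×60 + 12×50 + 11×45 + 10×10 + 16×60 = 3355.

3355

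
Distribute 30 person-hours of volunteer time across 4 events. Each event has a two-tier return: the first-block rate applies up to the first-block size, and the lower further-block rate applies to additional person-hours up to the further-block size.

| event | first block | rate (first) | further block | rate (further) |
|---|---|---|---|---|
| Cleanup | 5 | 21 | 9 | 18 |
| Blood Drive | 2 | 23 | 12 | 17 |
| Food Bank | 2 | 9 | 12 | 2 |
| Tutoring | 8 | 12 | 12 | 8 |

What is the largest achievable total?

Rank every tier by rate: Blood Drive/T1 23 > Cleanup/T1 21 > Cleanup/T2 18 > Blood Drive/T2 17 > Tutoring/T1 12 > Food Bank/T1 9 > Tutoring/T2 8 > Food Bank/T2 2.
Fill Blood Drive T1 block (2 at 23) ; 28 left.
Cleanup/T1 (21): +5 ; 23 left.
Cleanup T2 at 18: fill all 9 ; 14 left.
Blood Drive T2 at 17: fill all 12 ; 2 left.
Tutoring T1 at 12: only 2 left, fill 2.
Total = 23×2 + 21×5 + 18×9 + 17×12 + 12×2 = 541.

541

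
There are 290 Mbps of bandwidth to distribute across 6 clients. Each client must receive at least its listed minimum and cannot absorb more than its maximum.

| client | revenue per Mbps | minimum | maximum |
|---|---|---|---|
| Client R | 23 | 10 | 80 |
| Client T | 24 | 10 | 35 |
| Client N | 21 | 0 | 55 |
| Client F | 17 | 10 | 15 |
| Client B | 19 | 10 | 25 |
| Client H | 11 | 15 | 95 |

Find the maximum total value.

Meeting every minimum uses 10+10+0+10+10+15 = 55 Mbps, leaving 235.
Rank by revenue per Mbps: Client T 24 > Client R 23 > Client N 21 > Client B 19 > Client F 17 > Client H 11.
Give Client T 25 more to hit its cap of 35 → 210 left.
Client R: +70 to 80 (cap) → 140 left.
Client N: +55 to 55 (cap) → 85 left.
Give Client B 15 more to hit its cap of 25 → 70 left.
Give Client F 5 more to hit its cap of 15 → 65 left.
Only 65 left; Client H takes them to reach 80.
Total = 23×80 + 24×35 + 21×55 + 17×15 + 19×25 + 11×80 = 5445.

5445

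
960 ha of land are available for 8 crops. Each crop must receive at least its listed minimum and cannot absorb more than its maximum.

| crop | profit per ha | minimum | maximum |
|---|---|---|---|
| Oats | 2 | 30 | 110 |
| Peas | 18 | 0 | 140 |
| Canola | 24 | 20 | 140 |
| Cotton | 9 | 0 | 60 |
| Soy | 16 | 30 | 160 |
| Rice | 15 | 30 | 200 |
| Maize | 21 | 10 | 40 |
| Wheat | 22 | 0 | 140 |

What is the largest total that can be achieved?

16060

Meeting every minimum uses 30+0+20+0+30+30+10+0 = 120 ha, leaving 840.
Rank by profit per ha: Canola 24 > Wheat 22 > Maize 21 > Peas 18 > Soy 16 > Rice 15 > Cotton 9 > Oats 2.
Give Canola 120 more to hit its cap of 140 ; 720 left.
Give Wheat 140 more to hit its cap of 140 ; 580 left.
Maize takes 30 more to reach its cap of 40 ; 550 left.
Peas: +140 to 140 (cap) ; 410 left.
Soy: +130 to 160 (cap) ; 280 left.
Give Rice 170 more to hit its cap of 200 ; 110 left.
Cotton takes 60 more to reach its cap of 60 ; 50 left.
Only 50 left; Oats takes them to reach 80.
Total = 2×80 + 18×140 + 24×140 + 9×60 + 16×160 + 15×200 + 21×40 + 22×140 = 16060.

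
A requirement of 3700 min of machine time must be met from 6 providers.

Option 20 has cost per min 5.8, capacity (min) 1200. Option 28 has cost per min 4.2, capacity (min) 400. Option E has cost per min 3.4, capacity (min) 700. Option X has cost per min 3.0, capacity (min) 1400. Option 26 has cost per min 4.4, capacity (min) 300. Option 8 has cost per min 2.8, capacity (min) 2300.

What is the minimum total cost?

10640

Fill from the cheapest provider first.
Option 8 (2.8): use full 2300 ; 1400 min to go.
Take 1400 from Option X at 3.0 ; need 0 more.
Option E, Option 28, Option 26, Option 20: unused.
Cost = 2300×2.8 + 1400×3.0 = 10640.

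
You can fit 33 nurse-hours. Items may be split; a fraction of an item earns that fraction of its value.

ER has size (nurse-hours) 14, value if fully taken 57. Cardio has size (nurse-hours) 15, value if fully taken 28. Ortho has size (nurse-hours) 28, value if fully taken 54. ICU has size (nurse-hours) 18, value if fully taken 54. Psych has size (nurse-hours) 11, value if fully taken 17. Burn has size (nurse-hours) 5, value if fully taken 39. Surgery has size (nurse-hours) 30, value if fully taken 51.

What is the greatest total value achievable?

138

Rank by value-to-size ratio: Burn 39/5≈7.8, ER 57/14≈4.07, ICU 54/18≈3, Ortho 54/28≈1.93, Cardio 28/15≈1.87, Surgery 51/30≈1.7, Psych 17/11≈1.55.
Burn: take in full, 5 nurse-hours for value 39 ; 28 left.
All 14 nurse-hours of ER fit (value 57) ; 14 remain.
Only 14 nurse-hours remain; take 14/18 of ICU for value 54×14/18 = 42.
Total value = 138.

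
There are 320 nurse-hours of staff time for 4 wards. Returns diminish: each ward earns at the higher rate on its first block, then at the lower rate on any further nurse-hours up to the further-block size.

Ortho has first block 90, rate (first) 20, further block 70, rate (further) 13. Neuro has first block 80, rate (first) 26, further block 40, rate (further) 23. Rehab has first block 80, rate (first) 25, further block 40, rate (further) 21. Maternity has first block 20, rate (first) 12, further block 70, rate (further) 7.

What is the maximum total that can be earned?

Order all 8 blocks by rate: Neuro/tier1 26 > Rehab/tier1 25 > Neuro/tier2 23 > Rehab/tier2 21 > Ortho/tier1 20 > Ortho/tier2 13 > Maternity/tier1 12 > Maternity/tier2 7.
Fill Neuro tier1 block (80 at 26) — 240 left.
Rehab tier1 at 25: fill all 80 — 160 left.
Neuro/tier2 (23): +40 — 120 left.
Fill Rehab tier2 block (40 at 21) — 80 left.
80 remain; put them into Ortho tier1 at 20.
Total = 26×80 + 25×80 + 23×40 + 21×40 + 20×80 = 7440.

7440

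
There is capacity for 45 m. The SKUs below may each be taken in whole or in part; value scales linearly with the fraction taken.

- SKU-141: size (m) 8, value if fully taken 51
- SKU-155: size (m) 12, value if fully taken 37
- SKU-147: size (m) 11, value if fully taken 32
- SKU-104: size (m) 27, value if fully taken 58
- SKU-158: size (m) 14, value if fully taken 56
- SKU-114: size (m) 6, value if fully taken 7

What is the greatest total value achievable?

176

Rank by value-to-size ratio: SKU-141 51/8≈6.38, SKU-158 56/14≈4, SKU-155 37/12≈3.08, SKU-147 32/11≈2.91, SKU-104 58/27≈2.15, SKU-114 7/6≈1.17.
SKU-141: take in full, 8 m for value 51 → 37 left.
Take all of SKU-158 (14 m, value 56) → 23 m left.
Take all of SKU-155 (12 m, value 37) → 11 m left.
All 11 m of SKU-147 fit (value 32) → 0 remain.
Total value = 176.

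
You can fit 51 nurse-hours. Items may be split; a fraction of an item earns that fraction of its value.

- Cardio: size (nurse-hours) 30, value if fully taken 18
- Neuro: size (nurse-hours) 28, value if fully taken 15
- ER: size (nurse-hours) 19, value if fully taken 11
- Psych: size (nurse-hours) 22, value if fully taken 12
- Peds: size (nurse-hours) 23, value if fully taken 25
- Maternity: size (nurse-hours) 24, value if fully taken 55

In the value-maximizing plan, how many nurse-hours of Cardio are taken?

Rank by value-to-size ratio: Maternity 55/24≈2.29, Peds 25/23≈1.09, Cardio 18/30≈0.6, ER 11/19≈0.579, Psych 12/22≈0.545, Neuro 15/28≈0.536.
Maternity: take in full, 24 nurse-hours for value 55 → 27 left.
Take all of Peds (23 nurse-hours, value 25) → 4 nurse-hours left.
Fill the last 4 nurse-hours with part of Cardio: 4/30 of it earns 2.4.

4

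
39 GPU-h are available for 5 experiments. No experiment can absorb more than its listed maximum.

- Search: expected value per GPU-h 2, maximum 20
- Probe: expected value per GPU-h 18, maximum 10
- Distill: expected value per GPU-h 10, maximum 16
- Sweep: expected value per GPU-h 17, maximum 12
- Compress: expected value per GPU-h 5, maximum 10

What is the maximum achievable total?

549

Rank by expected value per GPU-h: Probe 18 > Sweep 17 > Distill 10 > Compress 5 > Search 2.
Probe takes 10 to reach its cap of 10 → 29 left.
Sweep: +12 to 12 (cap) → 17 left.
Distill: +16 to 16 (cap) → 1 left.
Compress: +1 (room for 10) → 1. Pool exhausted.
Total = 18×10 + 10×16 + 17×12 + 5×1 = 549.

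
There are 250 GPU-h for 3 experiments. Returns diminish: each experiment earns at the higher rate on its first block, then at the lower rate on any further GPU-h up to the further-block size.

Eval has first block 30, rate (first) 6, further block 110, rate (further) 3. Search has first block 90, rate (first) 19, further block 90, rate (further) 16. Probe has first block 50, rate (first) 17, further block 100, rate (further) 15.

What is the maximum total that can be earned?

4300

Rank every tier by rate: Search/tier1 19 > Probe/tier1 17 > Search/tier2 16 > Probe/tier2 15 > Eval/tier1 6 > Eval/tier2 3.
Search tier1 at 19: fill all 90 ; 160 left.
Fill Probe tier1 block (50 at 17) ; 110 left.
Search/tier2 (16): +90 ; 20 left.
Probe tier2 at 15: only 20 left, fill 20.
Total = 19×90 + 17×50 + 16×90 + 15×20 = 4300.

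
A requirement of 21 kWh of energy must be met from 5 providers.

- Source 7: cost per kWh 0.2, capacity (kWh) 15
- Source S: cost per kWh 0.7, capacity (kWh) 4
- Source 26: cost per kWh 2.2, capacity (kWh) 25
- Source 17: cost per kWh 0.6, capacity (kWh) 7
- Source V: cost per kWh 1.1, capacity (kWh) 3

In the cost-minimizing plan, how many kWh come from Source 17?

Cheapest first:
Source 7 at 0.2: take all 15 kWh → 6 still needed.
Source 17 at 0.6: take 6 of its 7 → requirement met.
Source S, Source V, Source 26: unused.

6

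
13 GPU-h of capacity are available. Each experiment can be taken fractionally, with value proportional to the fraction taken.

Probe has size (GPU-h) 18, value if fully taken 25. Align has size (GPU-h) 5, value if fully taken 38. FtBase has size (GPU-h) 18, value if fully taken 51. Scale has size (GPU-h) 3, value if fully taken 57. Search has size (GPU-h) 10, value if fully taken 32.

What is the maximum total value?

111

Rank by value-to-size ratio: Scale 57/3≈19, Align 38/5≈7.6, Search 32/10≈3.2, FtBase 51/18≈2.83, Probe 25/18≈1.39.
Take all of Scale (3 GPU-h, value 57) → 10 GPU-h left.
Take all of Align (5 GPU-h, value 38) → 5 GPU-h left.
Fill the last 5 GPU-h with part of Search: 5/10 of it earns 16.
Total value = 111.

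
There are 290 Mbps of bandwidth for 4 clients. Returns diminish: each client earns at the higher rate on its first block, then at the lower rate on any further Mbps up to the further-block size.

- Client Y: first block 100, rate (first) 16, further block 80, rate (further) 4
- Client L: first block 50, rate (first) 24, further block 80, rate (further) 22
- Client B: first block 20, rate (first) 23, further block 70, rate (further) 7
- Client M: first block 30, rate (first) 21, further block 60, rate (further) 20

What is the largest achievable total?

Rank every tier by rate: Client L/first 24 > Client B/first 23 > Client L/second 22 > Client M/first 21 > Client M/second 20 > Client Y/first 16 > Client B/second 7 > Client Y/second 4.
Fill Client L first block (50 at 24) ; 240 left.
Fill Client B first block (20 at 23) ; 220 left.
Client L/second (22): +80 ; 140 left.
Client M/first (21): +30 ; 110 left.
Client M/second (20): +60 ; 50 left.
Client Y first at 16: only 50 left, fill 50.
Total = 24×50 + 23×20 + 22×80 + 21×30 + 20×60 + 16×50 = 6050.

6050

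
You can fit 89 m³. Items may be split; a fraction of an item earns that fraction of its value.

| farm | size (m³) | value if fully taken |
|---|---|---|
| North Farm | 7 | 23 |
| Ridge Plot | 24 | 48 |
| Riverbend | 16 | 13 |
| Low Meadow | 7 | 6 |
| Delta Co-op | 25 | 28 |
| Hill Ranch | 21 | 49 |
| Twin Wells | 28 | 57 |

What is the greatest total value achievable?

187.08

Rank by value-to-size ratio: North Farm 23/7≈3.29, Hill Ranch 49/21≈2.33, Twin Wells 57/28≈2.04, Ridge Plot 48/24≈2, Delta Co-op 28/25≈1.12, Low Meadow 6/7≈0.857, Riverbend 13/16≈0.812.
All 7 m³ of North Farm fit (value 23) ; 82 remain.
All 21 m³ of Hill Ranch fit (value 49) ; 61 remain.
All 28 m³ of Twin Wells fit (value 57) ; 33 remain.
Ridge Plot: take in full, 24 m³ for value 48 ; 9 left.
9 m³ left: a 9/25 share of Delta Co-op gives 28×9/25 = 10.08.
Total value = 187.08.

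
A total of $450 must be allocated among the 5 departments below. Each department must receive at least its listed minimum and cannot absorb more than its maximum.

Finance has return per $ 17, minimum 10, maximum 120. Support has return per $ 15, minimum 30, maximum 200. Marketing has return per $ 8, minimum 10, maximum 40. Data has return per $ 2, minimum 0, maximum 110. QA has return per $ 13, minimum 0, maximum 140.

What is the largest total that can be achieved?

6680

Meeting every minimum uses 10+30+10+0+0 = 50 $, leaving 400.
Highest return per $ first: Finance 17 > Support 15 > QA 13 > Marketing 8 > Data 2.
Give Finance 110 more to hit its cap of 120 → 290 left.
Give Support 170 more to hit its cap of 200 → 120 left.
Only 120 left; QA takes them to reach 120.
Total = 17×120 + 15×200 + 8×10 + 13×120 = 6680.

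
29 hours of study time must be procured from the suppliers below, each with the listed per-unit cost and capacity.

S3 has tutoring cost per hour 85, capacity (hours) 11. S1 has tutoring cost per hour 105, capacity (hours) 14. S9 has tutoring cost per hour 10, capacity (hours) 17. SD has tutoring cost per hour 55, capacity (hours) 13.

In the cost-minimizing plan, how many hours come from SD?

Cheapest first:
S9 (10): use full 17 → 12 hours to go.
SD at 55: take 12 of its 13 → requirement met.
S3, S1: unused.

12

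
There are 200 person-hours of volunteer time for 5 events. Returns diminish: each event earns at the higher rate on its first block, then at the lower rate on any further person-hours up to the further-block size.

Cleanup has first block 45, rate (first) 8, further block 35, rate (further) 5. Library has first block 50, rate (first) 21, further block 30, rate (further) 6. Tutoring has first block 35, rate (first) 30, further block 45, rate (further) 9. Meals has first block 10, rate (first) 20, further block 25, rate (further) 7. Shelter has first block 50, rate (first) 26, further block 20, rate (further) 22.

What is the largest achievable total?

Rank every tier by rate: Tutoring/tier1 30 > Shelter/tier1 26 > Shelter/tier2 22 > Library/tier1 21 > Meals/tier1 20 > Tutoring/tier2 9 > Cleanup/tier1 8 > Meals/tier2 7 > Library/tier2 6 > Cleanup/tier2 5.
Fill Tutoring tier1 block (35 at 30) → 165 left.
Shelter/tier1 (26): +50 → 115 left.
Fill Shelter tier2 block (20 at 22) → 95 left.
Library tier1 at 21: fill all 50 → 45 left.
Meals/tier1 (20): +10 → 35 left.
Tutoring/tier2: +35 of 45 at 9; pool empty.
Total = 30×35 + 26×50 + 22×20 + 21×50 + 20×10 + 9×35 = 4355.

4355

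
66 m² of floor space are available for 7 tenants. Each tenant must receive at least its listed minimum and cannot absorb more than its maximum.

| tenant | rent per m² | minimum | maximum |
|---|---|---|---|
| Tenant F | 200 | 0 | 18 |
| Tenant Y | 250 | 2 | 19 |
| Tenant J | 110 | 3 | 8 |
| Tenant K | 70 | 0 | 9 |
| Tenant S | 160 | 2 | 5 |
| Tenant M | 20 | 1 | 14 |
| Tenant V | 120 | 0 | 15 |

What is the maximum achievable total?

Meeting every minimum uses 0+2+3+0+2+1+0 = 8 m², leaving 58.
Rank by rent per m²: Tenant Y 250 > Tenant F 200 > Tenant S 160 > Tenant V 120 > Tenant J 110 > Tenant K 70 > Tenant M 20.
Give Tenant Y 17 more to hit its cap of 19 → 41 left.
Tenant F takes 18 more to reach its cap of 18 → 23 left.
Tenant S takes 3 more to reach its cap of 5 → 20 left.
Give Tenant V 15 more to hit its cap of 15 → 5 left.
Tenant J: +5 to 8 (cap) → 0 left.
Total = 200×18 + 250×19 + 110×8 + 160×5 + 20×1 + 120×15 = 11850.

11850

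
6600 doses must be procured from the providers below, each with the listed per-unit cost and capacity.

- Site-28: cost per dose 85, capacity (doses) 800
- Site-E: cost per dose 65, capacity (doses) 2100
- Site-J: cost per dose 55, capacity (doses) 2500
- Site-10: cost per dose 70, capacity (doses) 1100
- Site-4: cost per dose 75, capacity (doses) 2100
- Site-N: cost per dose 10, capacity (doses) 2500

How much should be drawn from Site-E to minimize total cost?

1600

Use providers in increasing cost order.
Site-N at 10: take all 2500 doses ; 4100 still needed.
Site-J (55): use full 2500 ; 1600 doses to go.
Site-E (65): take the remaining 1600 ; done.
Site-10, Site-4, Site-28: unused.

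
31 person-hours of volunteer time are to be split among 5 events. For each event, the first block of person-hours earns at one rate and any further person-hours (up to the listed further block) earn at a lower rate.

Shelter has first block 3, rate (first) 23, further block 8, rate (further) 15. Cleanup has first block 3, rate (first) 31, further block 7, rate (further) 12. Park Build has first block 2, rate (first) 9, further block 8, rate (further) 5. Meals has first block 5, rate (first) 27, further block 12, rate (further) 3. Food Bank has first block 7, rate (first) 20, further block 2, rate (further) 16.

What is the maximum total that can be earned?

Treat each block as its own option and order by rate: Cleanup/T1 31 > Meals/T1 27 > Shelter/T1 23 > Food Bank/T1 20 > Food Bank/T2 16 > Shelter/T2 15 > Cleanup/T2 12 > Park Build/T1 9 > Park Build/T2 5 > Meals/T2 3.
Fill Cleanup T1 block (3 at 31) — 28 left.
Fill Meals T1 block (5 at 27) — 23 left.
Fill Shelter T1 block (3 at 23) — 20 left.
Food Bank T1 at 20: fill all 7 — 13 left.
Food Bank T2 at 16: fill all 2 — 11 left.
Shelter T2 at 15: fill all 8 — 3 left.
Cleanup/T2: +3 of 7 at 12; pool empty.
Total = 31×3 + 27×5 + 23×3 + 20×7 + 16×2 + 15×8 + 12×3 = 625.

625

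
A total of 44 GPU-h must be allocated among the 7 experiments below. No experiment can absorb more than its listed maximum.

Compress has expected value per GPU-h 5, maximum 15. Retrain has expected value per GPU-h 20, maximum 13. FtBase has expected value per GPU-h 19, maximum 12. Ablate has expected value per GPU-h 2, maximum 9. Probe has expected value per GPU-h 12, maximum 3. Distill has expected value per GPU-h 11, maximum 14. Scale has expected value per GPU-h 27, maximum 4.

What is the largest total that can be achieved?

Order the experiments by expected value per GPU-h: Scale 27 > Retrain 20 > FtBase 19 > Probe 12 > Distill 11 > Compress 5 > Ablate 2.
Give Scale 4 to hit its cap of 4 → 40 left.
Retrain takes 13 to reach its cap of 13 → 27 left.
FtBase takes 12 to reach its cap of 12 → 15 left.
Probe takes 3 to reach its cap of 3 → 12 left.
Distill has room for 14 but only 12 remain, so it gets 12.
Total = 20×13 + 19×12 + 12×3 + 11×12 + 27×4 = 764.

764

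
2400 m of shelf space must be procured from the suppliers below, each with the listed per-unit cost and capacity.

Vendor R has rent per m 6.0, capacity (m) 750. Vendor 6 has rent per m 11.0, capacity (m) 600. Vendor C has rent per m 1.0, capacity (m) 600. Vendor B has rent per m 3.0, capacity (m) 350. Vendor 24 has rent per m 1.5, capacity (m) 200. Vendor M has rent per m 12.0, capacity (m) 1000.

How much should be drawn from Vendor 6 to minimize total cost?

500

Cheapest first:
Vendor C (1.0): use full 600 — 1800 m to go.
Take 200 from Vendor 24 at 1.5 — need 1600 more.
Take 350 from Vendor B at 3.0 — need 1250 more.
Vendor R at 6.0: take all 750 m — 500 still needed.
Vendor 6 at 11.0: take 500 of its 600 — requirement met.
Vendor M: unused.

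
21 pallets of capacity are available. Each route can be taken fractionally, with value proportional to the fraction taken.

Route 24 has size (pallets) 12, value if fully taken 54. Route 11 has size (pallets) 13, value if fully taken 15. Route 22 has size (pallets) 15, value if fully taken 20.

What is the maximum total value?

Best value per unit of size first: Route 24 54/12≈4.5, Route 22 20/15≈1.33, Route 11 15/13≈1.15.
Route 24: take in full, 12 pallets for value 54 → 9 left.
Fill the last 9 pallets with part of Route 22: 9/15 of it earns 12.
Total value = 66.

66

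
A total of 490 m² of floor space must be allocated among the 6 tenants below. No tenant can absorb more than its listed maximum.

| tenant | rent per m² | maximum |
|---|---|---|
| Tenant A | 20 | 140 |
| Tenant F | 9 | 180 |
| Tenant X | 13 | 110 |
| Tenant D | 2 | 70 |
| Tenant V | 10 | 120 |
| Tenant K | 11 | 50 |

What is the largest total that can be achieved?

Rank by rent per m²: Tenant A 20 > Tenant X 13 > Tenant K 11 > Tenant V 10 > Tenant F 9 > Tenant D 2.
Tenant A takes 140 to reach its cap of 140 → 350 left.
Tenant X: +110 to 110 (cap) → 240 left.
Tenant K: +50 to 50 (cap) → 190 left.
Tenant V: +120 to 120 (cap) → 70 left.
Tenant F: +70 (room for 180) → 70. Pool exhausted.
Total = 20×140 + 9×70 + 13×110 + 10×120 + 11×50 = 6610.

6610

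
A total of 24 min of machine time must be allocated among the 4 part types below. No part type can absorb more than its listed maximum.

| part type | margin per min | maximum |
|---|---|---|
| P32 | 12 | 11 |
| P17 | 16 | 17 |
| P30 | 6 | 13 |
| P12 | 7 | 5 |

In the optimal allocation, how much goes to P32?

Order the part types by margin per min: P17 16 > P32 12 > P12 7 > P30 6.
P17: +17 to 17 (cap) — 7 left.
Only 7 left; P32 takes them to reach 7.

7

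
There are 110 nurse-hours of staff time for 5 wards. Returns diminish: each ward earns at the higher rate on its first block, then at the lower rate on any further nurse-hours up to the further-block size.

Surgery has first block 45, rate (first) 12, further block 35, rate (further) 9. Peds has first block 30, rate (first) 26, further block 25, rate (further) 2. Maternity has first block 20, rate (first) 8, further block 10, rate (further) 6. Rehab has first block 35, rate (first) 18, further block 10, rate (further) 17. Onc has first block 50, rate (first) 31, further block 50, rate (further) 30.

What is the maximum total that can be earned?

Treat each block as its own option and order by rate: Onc/T1 31 > Onc/T2 30 > Peds/T1 26 > Rehab/T1 18 > Rehab/T2 17 > Surgery/T1 12 > Surgery/T2 9 > Maternity/T1 8 > Maternity/T2 6 > Peds/T2 2.
Onc T1 at 31: fill all 50 → 60 left.
Fill Onc T2 block (50 at 30) → 10 left.
Peds T1 at 26: only 10 left, fill 10.
Total = 31×50 + 30×50 + 26×10 = 3310.

3310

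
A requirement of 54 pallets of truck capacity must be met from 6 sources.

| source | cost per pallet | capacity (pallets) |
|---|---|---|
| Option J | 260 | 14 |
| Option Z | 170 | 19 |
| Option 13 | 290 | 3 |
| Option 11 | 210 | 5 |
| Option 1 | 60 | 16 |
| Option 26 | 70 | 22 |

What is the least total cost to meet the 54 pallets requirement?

Fill from the cheapest source first.
Take 16 from Option 1 at 60 — need 38 more.
Take 22 from Option 26 at 70 — need 16 more.
Take 16 from Option Z at 170 to finish.
Option 11, Option J, Option 13: unused.
Cost = 16×60 + 22×70 + 16×170 = 5220.

5220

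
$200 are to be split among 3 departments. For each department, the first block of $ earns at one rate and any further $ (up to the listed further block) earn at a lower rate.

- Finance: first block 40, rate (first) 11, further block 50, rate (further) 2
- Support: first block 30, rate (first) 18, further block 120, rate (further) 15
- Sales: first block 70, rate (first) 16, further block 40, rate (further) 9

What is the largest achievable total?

3160

Treat each block as its own option and order by rate: Support/first 18 > Sales/first 16 > Support/second 15 > Finance/first 11 > Sales/second 9 > Finance/second 2.
Fill Support first block (30 at 18) → 170 left.
Sales/first (16): +70 → 100 left.
Support second at 15: only 100 left, fill 100.
Total = 18×30 + 16×70 + 15×100 = 3160.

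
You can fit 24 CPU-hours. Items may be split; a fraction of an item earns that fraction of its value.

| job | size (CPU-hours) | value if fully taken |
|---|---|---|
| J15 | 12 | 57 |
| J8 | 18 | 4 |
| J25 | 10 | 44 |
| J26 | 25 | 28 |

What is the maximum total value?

103.24

Rank by value-to-size ratio: J15 57/12≈4.75, J25 44/10≈4.4, J26 28/25≈1.12, J8 4/18≈0.222.
J15: take in full, 12 CPU-hours for value 57 ; 12 left.
Take all of J25 (10 CPU-hours, value 44) ; 2 CPU-hours left.
Fill the last 2 CPU-hours with part of J26: 2/25 of it earns 2.24.
Total value = 103.24.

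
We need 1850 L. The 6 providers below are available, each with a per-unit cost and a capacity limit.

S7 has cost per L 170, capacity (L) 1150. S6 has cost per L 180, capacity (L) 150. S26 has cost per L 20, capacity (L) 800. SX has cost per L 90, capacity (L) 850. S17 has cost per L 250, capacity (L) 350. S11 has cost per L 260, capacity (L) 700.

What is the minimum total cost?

126500

Fill from the cheapest provider first.
Take 800 from S26 at 20 ; need 1050 more.
SX (90): use full 850 ; 200 L to go.
S7 (170): take the remaining 200 ; done.
S6, S17, S11: unused.
Cost = 800×20 + 850×90 + 200×170 = 126500.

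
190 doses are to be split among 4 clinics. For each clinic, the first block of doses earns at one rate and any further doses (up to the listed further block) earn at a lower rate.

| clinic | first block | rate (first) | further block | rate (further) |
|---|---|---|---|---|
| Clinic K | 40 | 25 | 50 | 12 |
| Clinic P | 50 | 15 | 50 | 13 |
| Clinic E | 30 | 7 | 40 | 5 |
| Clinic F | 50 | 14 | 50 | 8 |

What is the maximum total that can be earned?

Rank every tier by rate: Clinic K/first 25 > Clinic P/first 15 > Clinic F/first 14 > Clinic P/second 13 > Clinic K/second 12 > Clinic F/second 8 > Clinic E/first 7 > Clinic E/second 5.
Clinic K first at 25: fill all 40 → 150 left.
Clinic P first at 15: fill all 50 → 100 left.
Fill Clinic F first block (50 at 14) → 50 left.
Clinic P second at 13: fill all 50 → 0 left.
Total = 25×40 + 15×50 + 14×50 + 13×50 = 3100.

3100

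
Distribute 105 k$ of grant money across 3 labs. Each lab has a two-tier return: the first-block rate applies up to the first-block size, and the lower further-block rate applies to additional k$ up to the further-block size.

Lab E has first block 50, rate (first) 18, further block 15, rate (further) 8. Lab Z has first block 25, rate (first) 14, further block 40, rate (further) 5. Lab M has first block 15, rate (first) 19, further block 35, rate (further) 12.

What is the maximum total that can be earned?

Rank every tier by rate: Lab M/T1 19 > Lab E/T1 18 > Lab Z/T1 14 > Lab M/T2 12 > Lab E/T2 8 > Lab Z/T2 5.
Lab M/T1 (19): +15 → 90 left.
Fill Lab E T1 block (50 at 18) → 40 left.
Fill Lab Z T1 block (25 at 14) → 15 left.
15 remain; put them into Lab M T2 at 12.
Total = 19×15 + 18×50 + 14×25 + 12×15 = 1715.

1715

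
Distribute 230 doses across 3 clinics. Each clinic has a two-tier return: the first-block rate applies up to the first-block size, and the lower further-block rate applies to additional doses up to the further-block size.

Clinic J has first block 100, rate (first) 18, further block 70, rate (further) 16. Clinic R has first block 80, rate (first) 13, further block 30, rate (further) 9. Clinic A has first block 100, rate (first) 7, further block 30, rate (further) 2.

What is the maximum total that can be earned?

3700

Treat each block as its own option and order by rate: Clinic J/first 18 > Clinic J/second 16 > Clinic R/first 13 > Clinic R/second 9 > Clinic A/first 7 > Clinic A/second 2.
Clinic J/first (18): +100 → 130 left.
Fill Clinic J second block (70 at 16) → 60 left.
Clinic R/first: +60 of 80 at 13; pool empty.
Total = 18×100 + 16×70 + 13×60 = 3700.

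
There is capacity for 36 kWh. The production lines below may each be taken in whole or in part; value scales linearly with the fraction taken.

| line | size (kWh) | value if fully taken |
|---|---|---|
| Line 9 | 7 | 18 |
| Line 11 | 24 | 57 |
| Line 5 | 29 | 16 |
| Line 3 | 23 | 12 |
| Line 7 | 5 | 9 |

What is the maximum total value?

84

Rank by value-to-size ratio: Line 9 18/7≈2.57, Line 11 57/24≈2.38, Line 7 9/5≈1.8, Line 5 16/29≈0.552, Line 3 12/23≈0.522.
Line 9: take in full, 7 kWh for value 18 ; 29 left.
Take all of Line 11 (24 kWh, value 57) ; 5 kWh left.
Take all of Line 7 (5 kWh, value 9) ; 0 kWh left.
Total value = 84.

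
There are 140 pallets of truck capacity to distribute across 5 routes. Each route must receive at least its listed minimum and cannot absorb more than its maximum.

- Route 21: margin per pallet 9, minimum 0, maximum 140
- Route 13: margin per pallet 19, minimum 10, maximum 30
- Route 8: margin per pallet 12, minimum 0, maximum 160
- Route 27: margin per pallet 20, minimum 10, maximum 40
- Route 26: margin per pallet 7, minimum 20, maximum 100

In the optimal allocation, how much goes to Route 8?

50

Meeting every minimum uses 0+10+0+10+20 = 40 pallets, leaving 100.
Highest margin per pallet first: Route 27 20 > Route 13 19 > Route 8 12 > Route 21 9 > Route 26 7.
Route 27 takes 30 more to reach its cap of 40 ; 70 left.
Route 13 takes 20 more to reach its cap of 30 ; 50 left.
Route 8: +50 (room for 160) → 50. Pool exhausted.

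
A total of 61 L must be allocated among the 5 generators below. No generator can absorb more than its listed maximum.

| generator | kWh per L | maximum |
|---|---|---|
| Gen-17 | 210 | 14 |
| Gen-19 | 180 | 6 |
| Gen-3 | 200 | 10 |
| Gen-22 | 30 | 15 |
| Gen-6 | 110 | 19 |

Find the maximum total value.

8470

Rank by kWh per L: Gen-17 210 > Gen-3 200 > Gen-19 180 > Gen-6 110 > Gen-22 30.
Gen-17: +14 to 14 (cap) ; 47 left.
Give Gen-3 10 to hit its cap of 10 ; 37 left.
Gen-19: +6 to 6 (cap) ; 31 left.
Gen-6 takes 19 to reach its cap of 19 ; 12 left.
Gen-22 has room for 15 but only 12 remain, so it gets 12.
Total = 210×14 + 180×6 + 200×10 + 30×12 + 110×19 = 8470.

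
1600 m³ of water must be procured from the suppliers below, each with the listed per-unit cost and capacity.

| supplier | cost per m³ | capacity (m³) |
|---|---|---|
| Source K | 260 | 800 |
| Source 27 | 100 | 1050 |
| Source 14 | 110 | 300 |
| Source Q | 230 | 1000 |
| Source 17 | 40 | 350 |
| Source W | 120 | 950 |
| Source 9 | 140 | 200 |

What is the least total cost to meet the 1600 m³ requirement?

Fill from the cheapest supplier first.
Source 17 at 40: take all 350 m³ ; 1250 still needed.
Take 1050 from Source 27 at 100 ; need 200 more.
Take 200 from Source 14 at 110 to finish.
Source W, Source 9, Source Q, Source K: unused.
Cost = 350×40 + 1050×100 + 200×110 = 141000.

141000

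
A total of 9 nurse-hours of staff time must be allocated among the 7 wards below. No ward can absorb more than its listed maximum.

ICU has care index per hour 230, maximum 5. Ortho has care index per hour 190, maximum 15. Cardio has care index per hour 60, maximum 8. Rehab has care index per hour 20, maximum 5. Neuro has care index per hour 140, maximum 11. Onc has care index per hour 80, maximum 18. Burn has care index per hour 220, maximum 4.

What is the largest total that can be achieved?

Rank by care index per hour: ICU 230 > Burn 220 > Ortho 190 > Neuro 140 > Onc 80 > Cardio 60 > Rehab 20.
ICU: +5 to 5 (cap) → 4 left.
Give Burn 4 to hit its cap of 4 → 0 left.
Total = 230×5 + 220×4 = 2030.

2030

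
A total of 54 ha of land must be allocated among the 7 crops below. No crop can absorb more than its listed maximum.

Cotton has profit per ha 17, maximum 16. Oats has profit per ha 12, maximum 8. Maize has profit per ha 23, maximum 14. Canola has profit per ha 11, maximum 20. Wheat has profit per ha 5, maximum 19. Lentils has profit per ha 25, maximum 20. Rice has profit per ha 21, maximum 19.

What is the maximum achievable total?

1238

Rank by profit per ha: Lentils 25 > Maize 23 > Rice 21 > Cotton 17 > Oats 12 > Canola 11 > Wheat 5.
Lentils takes 20 to reach its cap of 20 → 34 left.
Maize takes 14 to reach its cap of 14 → 20 left.
Give Rice 19 to hit its cap of 19 → 1 left.
Cotton has room for 16 but only 1 remain, so it gets 1.
Total = 17×1 + 23×14 + 25×20 + 21×19 = 1238.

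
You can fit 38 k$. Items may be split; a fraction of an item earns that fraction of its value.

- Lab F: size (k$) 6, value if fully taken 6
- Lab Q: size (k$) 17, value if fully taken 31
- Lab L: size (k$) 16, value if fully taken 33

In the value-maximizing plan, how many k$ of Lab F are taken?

5

Sort by value density: Lab L 33/16≈2.06, Lab Q 31/17≈1.82, Lab F 6/6≈1.
All 16 k$ of Lab L fit (value 33) → 22 remain.
Lab Q: take in full, 17 k$ for value 31 → 5 left.
Only 5 k$ remain; take 5/6 of Lab F for value 6×5/6 = 5.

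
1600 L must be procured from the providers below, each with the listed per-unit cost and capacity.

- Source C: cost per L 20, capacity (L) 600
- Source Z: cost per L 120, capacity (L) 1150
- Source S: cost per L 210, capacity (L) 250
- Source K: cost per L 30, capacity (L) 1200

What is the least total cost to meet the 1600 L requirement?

42000

Cheapest first:
Take 600 from Source C at 20 — need 1000 more.
Take 1000 from Source K at 30 to finish.
Source Z, Source S: unused.
Cost = 600×20 + 1000×30 = 42000.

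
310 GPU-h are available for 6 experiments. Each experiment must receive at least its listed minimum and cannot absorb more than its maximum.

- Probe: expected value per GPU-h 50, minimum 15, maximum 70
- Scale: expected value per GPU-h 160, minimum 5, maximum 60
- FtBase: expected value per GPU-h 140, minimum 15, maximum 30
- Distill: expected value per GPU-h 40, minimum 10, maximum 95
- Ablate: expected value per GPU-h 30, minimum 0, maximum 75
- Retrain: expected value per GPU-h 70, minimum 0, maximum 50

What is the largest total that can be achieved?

Meeting every minimum uses 15+5+15+10+0+0 = 45 GPU-h, leaving 265.
Order the experiments by expected value per GPU-h: Scale 160 > FtBase 140 > Retrain 70 > Probe 50 > Distill 40 > Ablate 30.
Scale: +55 to 60 (cap) — 210 left.
FtBase: +15 to 30 (cap) — 195 left.
Give Retrain 50 more to hit its cap of 50 — 145 left.
Probe: +55 to 70 (cap) — 90 left.
Give Distill 85 more to hit its cap of 95 — 5 left.
Ablate: +5 (room for 75) → 5. Pool exhausted.
Total = 50×70 + 160×60 + 140×30 + 40×95 + 30×5 + 70×50 = 24750.

24750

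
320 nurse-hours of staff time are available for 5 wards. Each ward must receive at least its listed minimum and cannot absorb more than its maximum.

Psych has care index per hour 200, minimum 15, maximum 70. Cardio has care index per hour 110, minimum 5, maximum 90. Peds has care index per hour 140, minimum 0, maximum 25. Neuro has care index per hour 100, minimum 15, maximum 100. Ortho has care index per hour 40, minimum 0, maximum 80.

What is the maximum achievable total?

Meeting every minimum uses 15+5+0+15+0 = 35 nurse-hours, leaving 285.
Rank by care index per hour: Psych 200 > Peds 140 > Cardio 110 > Neuro 100 > Ortho 40.
Psych: +55 to 70 (cap) ; 230 left.
Give Peds 25 more to hit its cap of 25 ; 205 left.
Give Cardio 85 more to hit its cap of 90 ; 120 left.
Neuro takes 85 more to reach its cap of 100 ; 35 left.
Ortho has room for 80 more but only 35 remain, so it gets 35.
Total = 200×70 + 110×90 + 140×25 + 100×100 + 40×35 = 38800.

38800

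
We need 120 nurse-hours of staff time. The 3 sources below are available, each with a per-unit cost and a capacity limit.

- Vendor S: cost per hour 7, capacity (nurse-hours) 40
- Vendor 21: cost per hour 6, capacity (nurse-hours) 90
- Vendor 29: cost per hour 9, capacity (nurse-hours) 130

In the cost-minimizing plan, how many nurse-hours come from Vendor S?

30

Use sources in increasing cost order.
Vendor 21 at 6: take all 90 nurse-hours — 30 still needed.
Vendor S (7): take the remaining 30 — done.
Vendor 29: unused.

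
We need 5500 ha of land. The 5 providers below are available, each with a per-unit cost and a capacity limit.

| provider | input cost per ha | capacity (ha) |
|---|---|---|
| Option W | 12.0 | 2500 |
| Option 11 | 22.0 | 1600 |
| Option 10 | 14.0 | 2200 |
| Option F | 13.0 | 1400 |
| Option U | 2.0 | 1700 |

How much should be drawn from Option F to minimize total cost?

Use providers in increasing cost order.
Option U (2.0): use full 1700 → 3800 ha to go.
Take 2500 from Option W at 12.0 → need 1300 more.
Option F at 13.0: take 1300 of its 1400 → requirement met.
Option 10, Option 11: unused.

1300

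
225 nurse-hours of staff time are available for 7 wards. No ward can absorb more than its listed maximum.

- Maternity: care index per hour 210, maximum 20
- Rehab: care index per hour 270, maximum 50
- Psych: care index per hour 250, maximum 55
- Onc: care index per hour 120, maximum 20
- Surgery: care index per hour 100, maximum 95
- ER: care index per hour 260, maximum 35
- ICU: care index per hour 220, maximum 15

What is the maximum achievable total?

Order the wards by care index per hour: Rehab 270 > ER 260 > Psych 250 > ICU 220 > Maternity 210 > Onc 120 > Surgery 100.
Give Rehab 50 to hit its cap of 50 ; 175 left.
ER takes 35 to reach its cap of 35 ; 140 left.
Give Psych 55 to hit its cap of 55 ; 85 left.
ICU takes 15 to reach its cap of 15 ; 70 left.
Maternity takes 20 to reach its cap of 20 ; 50 left.
Onc: +20 to 20 (cap) ; 30 left.
Surgery has room for 95 but only 30 remain, so it gets 30.
Total = 210×20 + 270×50 + 250×55 + 120×20 + 100×30 + 260×35 + 220×15 = 49250.

49250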